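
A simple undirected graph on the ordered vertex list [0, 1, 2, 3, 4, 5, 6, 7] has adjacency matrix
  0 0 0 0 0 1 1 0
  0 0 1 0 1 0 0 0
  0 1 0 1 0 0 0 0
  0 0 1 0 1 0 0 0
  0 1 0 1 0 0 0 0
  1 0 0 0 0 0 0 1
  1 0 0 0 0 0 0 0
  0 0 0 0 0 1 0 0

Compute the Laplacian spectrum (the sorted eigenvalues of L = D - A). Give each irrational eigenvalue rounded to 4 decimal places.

[0, 0, 0.5858, 2, 2, 2, 3.4142, 4]

Reading degrees in the order [0, 1, 2, 3, 4, 5, 6, 7] gives [2, 2, 2, 2, 2, 2, 1, 1]; set D = diag(2, 2, 2, 2, 2, 2, 1, 1) and form L = D - A. L is symmetric positive semidefinite, so every eigenvalue is real and nonnegative. The 2 zero eigenvalues correspond to the 2 connected components. The eigenvalues sum to 14, which equals trace(L) = 2|E|. There are 2 zeros in the spectrum, matching the 2 components.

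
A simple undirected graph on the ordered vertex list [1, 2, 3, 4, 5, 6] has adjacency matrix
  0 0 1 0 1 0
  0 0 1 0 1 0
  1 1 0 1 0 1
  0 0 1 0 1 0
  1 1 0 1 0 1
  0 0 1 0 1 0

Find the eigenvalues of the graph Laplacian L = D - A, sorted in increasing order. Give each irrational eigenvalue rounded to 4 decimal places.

Each diagonal entry of L is the vertex degree and each off-diagonal entry is -1 where an edge is present, 0 otherwise; in the order [1, 2, 3, 4, 5, 6] the diagonal is [2, 2, 4, 2, 4, 2]. Since every row of L sums to 0, the all-ones vector is in the kernel and 0 is an eigenvalue. There is one zero in the spectrum, matching the 1 component. The largest eigenvalue, 6, is at most the vertex count 6.

[0, 2, 2, 2, 4, 6]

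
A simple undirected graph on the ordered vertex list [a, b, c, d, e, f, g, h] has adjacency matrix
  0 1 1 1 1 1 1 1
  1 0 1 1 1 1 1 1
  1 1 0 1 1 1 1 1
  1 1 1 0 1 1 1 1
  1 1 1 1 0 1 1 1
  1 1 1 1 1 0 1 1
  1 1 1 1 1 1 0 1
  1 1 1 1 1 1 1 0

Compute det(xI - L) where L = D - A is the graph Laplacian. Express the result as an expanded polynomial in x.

x^8 - 56x^7 + 1344x^6 - 17920x^5 + 143360x^4 - 688128x^3 + 1835008x^2 - 2097152x

Reading degrees in the order [a, b, c, d, e, f, g, h] gives [7, 7, 7, 7, 7, 7, 7, 7]; set D = diag(7, 7, 7, 7, 7, 7, 7, 7) and form L = D - A. Computing det(xI - L) by cofactor expansion (or equivalently via sum-over-permutations) gives x^8 - 56x^7 + 1344x^6 - 17920x^5 + 143360x^4 - 688128x^3 + 1835008x^2 - 2097152x. Since p(0) = det(-L) = 0, x divides p(x). There is one zero in the spectrum, matching the 1 component.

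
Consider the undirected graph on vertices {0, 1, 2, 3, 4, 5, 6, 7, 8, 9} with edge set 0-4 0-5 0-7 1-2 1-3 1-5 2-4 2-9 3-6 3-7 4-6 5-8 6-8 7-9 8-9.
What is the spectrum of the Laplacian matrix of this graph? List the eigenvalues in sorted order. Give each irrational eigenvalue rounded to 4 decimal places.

Reading degrees in the order [0, 1, 2, 3, 4, 5, 6, 7, 8, 9] gives [3, 3, 3, 3, 3, 3, 3, 3, 3, 3]; set D = diag(3, 3, 3, 3, 3, 3, 3, 3, 3, 3) and form L = D - A. Diagonalising L (or applying a numerical eigensolver to the 10x10 matrix) gives the spectrum above. The single zero eigenvalue shows the graph is connected. By the matrix-tree theorem the graph has (1/10) * product of the nonzero eigenvalues = 2000 spanning trees. The largest eigenvalue, 5, is at most the vertex count 10.

[0, 2, 2, 2, 2, 2, 5, 5, 5, 5]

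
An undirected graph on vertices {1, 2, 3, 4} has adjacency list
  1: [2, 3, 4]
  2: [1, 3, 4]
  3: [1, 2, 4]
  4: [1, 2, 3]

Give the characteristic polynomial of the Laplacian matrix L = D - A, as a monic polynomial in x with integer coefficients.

x^4 - 12x^3 + 48x^2 - 64x

With the vertex order [1, 2, 3, 4], the degrees are [3, 3, 3, 3], giving D = diag(3, 3, 3, 3) and L = D - A. The eigenvalues of L are [0, 4, 4, 4]; the characteristic polynomial is the product of (x - lambda_i), which multiplies out to x^4 - 12x^3 + 48x^2 - 64x. Since p(0) = det(-L) = 0, x divides p(x). The largest eigenvalue, 4, is at most the vertex count 4.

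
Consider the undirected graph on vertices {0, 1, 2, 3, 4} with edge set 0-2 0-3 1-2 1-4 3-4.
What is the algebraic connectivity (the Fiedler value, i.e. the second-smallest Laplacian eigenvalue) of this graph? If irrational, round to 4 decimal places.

1.3820

Each diagonal entry of L is the vertex degree and each off-diagonal entry is -1 where an edge is present, 0 otherwise; in the order [0, 1, 2, 3, 4] the diagonal is [2, 2, 2, 2, 2]. Computing the eigenvalues of L and sorting gives [0, 1.3820, 1.3820, 3.6180, 3.6180]. The Fiedler value lambda_2 = 1.3820 is strictly positive, so the graph is connected. The largest eigenvalue, 3.6180, is at most the vertex count 5. The eigenvalues sum to 10, which equals trace(L) = 2|E|.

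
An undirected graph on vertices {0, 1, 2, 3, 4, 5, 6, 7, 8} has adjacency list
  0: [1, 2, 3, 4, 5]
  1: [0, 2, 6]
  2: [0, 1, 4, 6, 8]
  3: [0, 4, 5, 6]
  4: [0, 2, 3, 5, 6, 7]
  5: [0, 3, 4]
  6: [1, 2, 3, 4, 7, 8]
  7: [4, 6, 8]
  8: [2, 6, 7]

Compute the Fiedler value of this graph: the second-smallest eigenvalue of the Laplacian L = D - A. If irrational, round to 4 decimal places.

With the vertex order [0, 1, 2, 3, 4, 5, 6, 7, 8], the degrees are [5, 3, 5, 4, 6, 3, 6, 3, 3], giving D = diag(5, 3, 5, 4, 6, 3, 6, 3, 3) and L = D - A. The smallest Laplacian eigenvalue is always 0. The next one, lambda_2 = 1.7025, measures how hard the graph is to disconnect: larger values mean better connectivity.

1.7025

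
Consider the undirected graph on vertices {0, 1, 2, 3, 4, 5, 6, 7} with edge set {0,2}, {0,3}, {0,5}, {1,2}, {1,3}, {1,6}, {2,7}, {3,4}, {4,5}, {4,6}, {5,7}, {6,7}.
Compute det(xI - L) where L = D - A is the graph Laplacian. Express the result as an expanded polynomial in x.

Each diagonal entry of L is the vertex degree and each off-diagonal entry is -1 where an edge is present, 0 otherwise; in the order [0, 1, 2, 3, 4, 5, 6, 7] the diagonal is [3, 3, 3, 3, 3, 3, 3, 3]. L has integer entries, so p(x) = det(xI - L) has integer coefficients. Expanding the determinant yields x^8 - 24x^7 + 240x^6 - 1296x^5 + 4080x^4 - 7488x^3 + 7424x^2 - 3072x. The coefficient of x^7 equals -trace(L) = -24, matching the sum of degrees. The eigenvalues sum to 24, which equals trace(L) = 2|E|.

x^8 - 24x^7 + 240x^6 - 1296x^5 + 4080x^4 - 7488x^3 + 7424x^2 - 3072x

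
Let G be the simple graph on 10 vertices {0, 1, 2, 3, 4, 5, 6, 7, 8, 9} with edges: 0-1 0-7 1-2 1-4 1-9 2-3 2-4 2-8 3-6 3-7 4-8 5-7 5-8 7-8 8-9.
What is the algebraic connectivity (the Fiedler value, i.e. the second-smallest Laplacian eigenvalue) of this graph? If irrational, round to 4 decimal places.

0.6278

Each diagonal entry of L is the vertex degree and each off-diagonal entry is -1 where an edge is present, 0 otherwise; in the order [0, 1, 2, 3, 4, 5, 6, 7, 8, 9] the diagonal is [2, 4, 4, 3, 3, 2, 1, 4, 5, 2]. The smallest Laplacian eigenvalue is always 0. The next one, lambda_2 = 0.6278, measures how hard the graph is to disconnect: larger values mean better connectivity. The eigenvalues sum to 30, which equals trace(L) = 2|E|. There is one zero in the spectrum, matching the 1 component.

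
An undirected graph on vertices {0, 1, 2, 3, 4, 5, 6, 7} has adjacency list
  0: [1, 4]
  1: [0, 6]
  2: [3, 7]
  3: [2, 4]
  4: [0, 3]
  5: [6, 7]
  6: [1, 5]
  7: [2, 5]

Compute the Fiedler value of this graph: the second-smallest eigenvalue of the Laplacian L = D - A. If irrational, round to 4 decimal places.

0.5858

With the vertex order [0, 1, 2, 3, 4, 5, 6, 7], the degrees are [2, 2, 2, 2, 2, 2, 2, 2], giving D = diag(2, 2, 2, 2, 2, 2, 2, 2) and L = D - A. The smallest Laplacian eigenvalue is always 0. The next one, lambda_2 = 0.5858, measures how hard the graph is to disconnect: larger values mean better connectivity. The largest eigenvalue, 4, is at most the vertex count 8. The eigenvalues sum to 16, which equals trace(L) = 2|E|.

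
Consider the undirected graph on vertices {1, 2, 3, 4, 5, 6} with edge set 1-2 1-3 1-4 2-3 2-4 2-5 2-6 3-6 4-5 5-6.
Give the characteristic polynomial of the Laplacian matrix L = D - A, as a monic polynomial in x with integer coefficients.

x^6 - 20x^5 + 155x^4 - 580x^3 + 1045x^2 - 726x

Each diagonal entry of L is the vertex degree and each off-diagonal entry is -1 where an edge is present, 0 otherwise; in the order [1, 2, 3, 4, 5, 6] the diagonal is [3, 5, 3, 3, 3, 3]. Computing det(xI - L) by cofactor expansion (or equivalently via sum-over-permutations) gives x^6 - 20x^5 + 155x^4 - 580x^3 + 1045x^2 - 726x. Since p(0) = det(-L) = 0, x divides p(x). The eigenvalues sum to 20, which equals trace(L) = 2|E|.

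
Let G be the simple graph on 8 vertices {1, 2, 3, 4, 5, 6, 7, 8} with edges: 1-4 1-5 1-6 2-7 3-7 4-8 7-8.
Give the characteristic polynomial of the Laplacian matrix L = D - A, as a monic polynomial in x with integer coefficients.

x^8 - 14x^7 + 76x^6 - 204x^5 + 289x^4 - 214x^3 + 74x^2 - 8x

With the vertex order [1, 2, 3, 4, 5, 6, 7, 8], the degrees are [3, 1, 1, 2, 1, 1, 3, 2], giving D = diag(3, 1, 1, 2, 1, 1, 3, 2) and L = D - A. L has integer entries, so p(x) = det(xI - L) has integer coefficients. Expanding the determinant yields x^8 - 14x^7 + 76x^6 - 204x^5 + 289x^4 - 214x^3 + 74x^2 - 8x. Since p(0) = det(-L) = 0, x divides p(x).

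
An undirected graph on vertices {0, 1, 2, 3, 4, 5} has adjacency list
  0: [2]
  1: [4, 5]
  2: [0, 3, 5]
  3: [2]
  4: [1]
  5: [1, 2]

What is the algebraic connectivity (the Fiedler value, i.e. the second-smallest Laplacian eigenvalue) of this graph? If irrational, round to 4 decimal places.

Each diagonal entry of L is the vertex degree and each off-diagonal entry is -1 where an edge is present, 0 otherwise; in the order [0, 1, 2, 3, 4, 5] the diagonal is [1, 2, 3, 1, 1, 2]. The sorted Laplacian eigenvalues are [0, 0.3249, 1, 1.4608, 3, 4.2143]; the algebraic connectivity is the second entry, 0.3249. The largest eigenvalue, 4.2143, is at most the vertex count 6.

0.3249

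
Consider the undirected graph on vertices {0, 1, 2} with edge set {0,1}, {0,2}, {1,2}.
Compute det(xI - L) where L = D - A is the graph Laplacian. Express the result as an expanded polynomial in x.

With the vertex order [0, 1, 2], the degrees are [2, 2, 2], giving D = diag(2, 2, 2) and L = D - A. Computing det(xI - L) by cofactor expansion (or equivalently via sum-over-permutations) gives x^3 - 6x^2 + 9x. The constant term is 0 because L is singular (the all-ones vector lies in its kernel). By the matrix-tree theorem the graph has (1/3) * product of the nonzero eigenvalues = 3 spanning trees.

x^3 - 6x^2 + 9x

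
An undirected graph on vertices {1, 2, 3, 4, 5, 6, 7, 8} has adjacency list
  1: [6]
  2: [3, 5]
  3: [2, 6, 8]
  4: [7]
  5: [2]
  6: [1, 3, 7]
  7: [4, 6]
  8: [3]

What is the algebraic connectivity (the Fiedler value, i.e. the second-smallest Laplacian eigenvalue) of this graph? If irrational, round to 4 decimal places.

0.2509

Reading degrees in the order [1, 2, 3, 4, 5, 6, 7, 8] gives [1, 2, 3, 1, 1, 3, 2, 1]; set D = diag(1, 2, 3, 1, 1, 3, 2, 1) and form L = D - A. The sorted Laplacian eigenvalues are [0, 0.2509, 0.5858, 0.7287, 2, 2.3349, 3.4142, 4.6855]; the algebraic connectivity is the second entry, 0.2509. The largest eigenvalue, 4.6855, is at most the vertex count 8.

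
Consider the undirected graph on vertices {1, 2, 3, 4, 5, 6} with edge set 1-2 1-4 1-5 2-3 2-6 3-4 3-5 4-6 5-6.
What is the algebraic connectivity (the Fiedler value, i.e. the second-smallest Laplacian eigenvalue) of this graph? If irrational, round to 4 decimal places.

Reading degrees in the order [1, 2, 3, 4, 5, 6] gives [3, 3, 3, 3, 3, 3]; set D = diag(3, 3, 3, 3, 3, 3) and form L = D - A. The sorted Laplacian eigenvalues are [0, 3, 3, 3, 3, 6]; the algebraic connectivity is the second entry, 3. There is one zero in the spectrum, matching the 1 component.

3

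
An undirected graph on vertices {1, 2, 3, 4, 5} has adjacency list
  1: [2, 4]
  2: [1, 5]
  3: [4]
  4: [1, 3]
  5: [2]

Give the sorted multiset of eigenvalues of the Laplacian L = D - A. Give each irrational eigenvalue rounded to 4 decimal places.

[0, 0.3820, 1.3820, 2.6180, 3.6180]

Each diagonal entry of L is the vertex degree and each off-diagonal entry is -1 where an edge is present, 0 otherwise; in the order [1, 2, 3, 4, 5] the diagonal is [2, 2, 1, 2, 1]. Since every row of L sums to 0, the all-ones vector is in the kernel and 0 is an eigenvalue. The single zero eigenvalue shows the graph is connected.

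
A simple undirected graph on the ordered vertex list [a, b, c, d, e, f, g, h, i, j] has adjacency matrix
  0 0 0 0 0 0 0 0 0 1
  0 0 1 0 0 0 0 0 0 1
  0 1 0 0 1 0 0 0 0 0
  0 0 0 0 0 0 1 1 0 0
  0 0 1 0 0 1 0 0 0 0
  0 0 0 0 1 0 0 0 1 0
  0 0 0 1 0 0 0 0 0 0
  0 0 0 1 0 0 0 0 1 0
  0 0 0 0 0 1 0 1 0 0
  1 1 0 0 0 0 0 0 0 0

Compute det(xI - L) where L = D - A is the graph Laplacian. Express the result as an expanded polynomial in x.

x^10 - 18x^9 + 136x^8 - 560x^7 + 1365x^6 - 2002x^5 + 1716x^4 - 792x^3 + 165x^2 - 10x

With the vertex order [a, b, c, d, e, f, g, h, i, j], the degrees are [1, 2, 2, 2, 2, 2, 1, 2, 2, 2], giving D = diag(1, 2, 2, 2, 2, 2, 1, 2, 2, 2) and L = D - A. Computing det(xI - L) by cofactor expansion (or equivalently via sum-over-permutations) gives x^10 - 18x^9 + 136x^8 - 560x^7 + 1365x^6 - 2002x^5 + 1716x^4 - 792x^3 + 165x^2 - 10x. Since p(0) = det(-L) = 0, x divides p(x). The largest eigenvalue, 3.9021, is at most the vertex count 10. The eigenvalues sum to 18, which equals trace(L) = 2|E|.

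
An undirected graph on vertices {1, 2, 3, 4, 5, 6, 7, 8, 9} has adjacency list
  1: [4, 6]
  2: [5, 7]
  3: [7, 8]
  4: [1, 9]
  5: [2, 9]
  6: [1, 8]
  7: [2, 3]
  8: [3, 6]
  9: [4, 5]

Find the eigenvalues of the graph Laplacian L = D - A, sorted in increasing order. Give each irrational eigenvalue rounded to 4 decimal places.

[0, 0.4679, 0.4679, 1.6527, 1.6527, 3, 3, 3.8794, 3.8794]

With the vertex order [1, 2, 3, 4, 5, 6, 7, 8, 9], the degrees are [2, 2, 2, 2, 2, 2, 2, 2, 2], giving D = diag(2, 2, 2, 2, 2, 2, 2, 2, 2) and L = D - A. Since every row of L sums to 0, the all-ones vector is in the kernel and 0 is an eigenvalue.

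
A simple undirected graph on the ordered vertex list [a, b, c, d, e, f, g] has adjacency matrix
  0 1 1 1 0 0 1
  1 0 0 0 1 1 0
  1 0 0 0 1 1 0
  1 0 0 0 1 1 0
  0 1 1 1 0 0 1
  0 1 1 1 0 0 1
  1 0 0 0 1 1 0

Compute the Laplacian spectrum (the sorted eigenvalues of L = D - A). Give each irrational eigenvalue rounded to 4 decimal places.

[0, 3, 3, 3, 4, 4, 7]

With the vertex order [a, b, c, d, e, f, g], the degrees are [4, 3, 3, 3, 4, 4, 3], giving D = diag(4, 3, 3, 3, 4, 4, 3) and L = D - A. The multiplicity of 0 as a Laplacian eigenvalue equals the number of connected components. The single zero eigenvalue shows the graph is connected.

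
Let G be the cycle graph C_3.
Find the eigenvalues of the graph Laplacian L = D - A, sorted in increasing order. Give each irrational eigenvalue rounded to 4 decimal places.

The graph has 3 vertices and degree multiset [2, 2, 2]; D is the diagonal matrix of degrees and L = D - A. L is symmetric positive semidefinite, so every eigenvalue is real and nonnegative. The single zero eigenvalue shows the graph is connected. There is one zero in the spectrum, matching the 1 component. The largest eigenvalue, 3, is at most the vertex count 3.

[0, 3, 3]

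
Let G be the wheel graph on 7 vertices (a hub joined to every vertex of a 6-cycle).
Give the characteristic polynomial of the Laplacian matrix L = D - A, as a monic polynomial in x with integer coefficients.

The graph has 7 vertices and degree multiset [6, 3, 3, 3, 3, 3, 3]; D is the diagonal matrix of degrees and L = D - A. Computing det(xI - L) by cofactor expansion (or equivalently via sum-over-permutations) gives x^7 - 24x^6 + 231x^5 - 1140x^4 + 3036x^3 - 4128x^2 + 2240x. The constant term is 0 because L is singular (the all-ones vector lies in its kernel).

x^7 - 24x^6 + 231x^5 - 1140x^4 + 3036x^3 - 4128x^2 + 2240x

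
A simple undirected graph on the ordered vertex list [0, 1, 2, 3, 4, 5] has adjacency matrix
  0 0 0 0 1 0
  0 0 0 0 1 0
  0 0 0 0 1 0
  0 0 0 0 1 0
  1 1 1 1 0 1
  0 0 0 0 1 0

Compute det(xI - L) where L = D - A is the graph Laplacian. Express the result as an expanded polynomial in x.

Reading degrees in the order [0, 1, 2, 3, 4, 5] gives [1, 1, 1, 1, 5, 1]; set D = diag(1, 1, 1, 1, 5, 1) and form L = D - A. L has integer entries, so p(x) = det(xI - L) has integer coefficients. Expanding the determinant yields x^6 - 10x^5 + 30x^4 - 40x^3 + 25x^2 - 6x. Since p(0) = det(-L) = 0, x divides p(x).

x^6 - 10x^5 + 30x^4 - 40x^3 + 25x^2 - 6x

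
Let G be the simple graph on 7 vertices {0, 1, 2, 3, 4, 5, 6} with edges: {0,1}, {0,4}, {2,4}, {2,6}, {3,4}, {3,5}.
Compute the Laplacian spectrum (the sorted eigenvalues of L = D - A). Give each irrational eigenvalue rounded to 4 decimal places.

[0, 0.3820, 0.3820, 1.5858, 2.6180, 2.6180, 4.4142]

With the vertex order [0, 1, 2, 3, 4, 5, 6], the degrees are [2, 1, 2, 2, 3, 1, 1], giving D = diag(2, 1, 2, 2, 3, 1, 1) and L = D - A. Since every row of L sums to 0, the all-ones vector is in the kernel and 0 is an eigenvalue. By the matrix-tree theorem the graph has (1/7) * product of the nonzero eigenvalues = 1 spanning tree.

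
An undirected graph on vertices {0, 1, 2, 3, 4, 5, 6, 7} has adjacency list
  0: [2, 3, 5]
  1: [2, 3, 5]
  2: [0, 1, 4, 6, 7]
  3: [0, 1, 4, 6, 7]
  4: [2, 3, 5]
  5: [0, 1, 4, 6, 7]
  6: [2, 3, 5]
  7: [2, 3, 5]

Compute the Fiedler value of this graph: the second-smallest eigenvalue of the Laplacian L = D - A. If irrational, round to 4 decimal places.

3

Each diagonal entry of L is the vertex degree and each off-diagonal entry is -1 where an edge is present, 0 otherwise; in the order [0, 1, 2, 3, 4, 5, 6, 7] the diagonal is [3, 3, 5, 5, 3, 5, 3, 3]. The smallest Laplacian eigenvalue is always 0. The next one, lambda_2 = 3, measures how hard the graph is to disconnect: larger values mean better connectivity. The eigenvalues sum to 30, which equals trace(L) = 2|E|.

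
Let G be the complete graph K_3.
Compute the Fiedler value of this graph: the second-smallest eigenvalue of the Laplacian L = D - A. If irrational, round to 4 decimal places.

The graph has 3 vertices and degree multiset [2, 2, 2]; D is the diagonal matrix of degrees and L = D - A. Computing the eigenvalues of L and sorting gives [0, 3, 3]. The Fiedler value lambda_2 = 3 is strictly positive, so the graph is connected. The eigenvalues sum to 6, which equals trace(L) = 2|E|.

3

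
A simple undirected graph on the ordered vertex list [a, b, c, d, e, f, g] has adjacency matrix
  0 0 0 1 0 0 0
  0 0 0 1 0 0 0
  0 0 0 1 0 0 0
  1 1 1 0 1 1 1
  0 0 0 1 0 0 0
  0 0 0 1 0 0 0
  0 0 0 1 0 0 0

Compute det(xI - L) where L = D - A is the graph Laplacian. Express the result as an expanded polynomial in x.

With the vertex order [a, b, c, d, e, f, g], the degrees are [1, 1, 1, 6, 1, 1, 1], giving D = diag(1, 1, 1, 6, 1, 1, 1) and L = D - A. Computing det(xI - L) by cofactor expansion (or equivalently via sum-over-permutations) gives x^7 - 12x^6 + 45x^5 - 80x^4 + 75x^3 - 36x^2 + 7x. The coefficient of x^6 equals -trace(L) = -12, matching the sum of degrees. The eigenvalues sum to 12, which equals trace(L) = 2|E|.

x^7 - 12x^6 + 45x^5 - 80x^4 + 75x^3 - 36x^2 + 7x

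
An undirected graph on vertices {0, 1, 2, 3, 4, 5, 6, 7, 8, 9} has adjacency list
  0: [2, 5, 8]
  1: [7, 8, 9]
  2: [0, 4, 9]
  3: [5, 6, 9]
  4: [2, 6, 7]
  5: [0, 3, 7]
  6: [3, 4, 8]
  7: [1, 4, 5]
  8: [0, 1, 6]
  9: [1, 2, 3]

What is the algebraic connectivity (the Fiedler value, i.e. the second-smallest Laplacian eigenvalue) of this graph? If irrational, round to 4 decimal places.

2

Each diagonal entry of L is the vertex degree and each off-diagonal entry is -1 where an edge is present, 0 otherwise; in the order [0, 1, 2, 3, 4, 5, 6, 7, 8, 9] the diagonal is [3, 3, 3, 3, 3, 3, 3, 3, 3, 3]. Computing the eigenvalues of L and sorting gives [0, 2, 2, 2, 2, 2, 5, 5, 5, 5]. The Fiedler value lambda_2 = 2 is strictly positive, so the graph is connected. There is one zero in the spectrum, matching the 1 component.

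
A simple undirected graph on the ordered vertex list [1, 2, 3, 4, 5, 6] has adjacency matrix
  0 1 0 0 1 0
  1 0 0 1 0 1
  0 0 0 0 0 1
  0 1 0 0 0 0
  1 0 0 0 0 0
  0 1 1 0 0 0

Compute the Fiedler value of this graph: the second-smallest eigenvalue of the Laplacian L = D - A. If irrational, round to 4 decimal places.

With the vertex order [1, 2, 3, 4, 5, 6], the degrees are [2, 3, 1, 1, 1, 2], giving D = diag(2, 3, 1, 1, 1, 2) and L = D - A. The sorted Laplacian eigenvalues are [0, 0.3820, 0.6972, 2, 2.6180, 4.3028]; the algebraic connectivity is the second entry, 0.3820. By the matrix-tree theorem the graph has (1/6) * product of the nonzero eigenvalues = 1 spanning tree. The largest eigenvalue, 4.3028, is at most the vertex count 6.

0.3820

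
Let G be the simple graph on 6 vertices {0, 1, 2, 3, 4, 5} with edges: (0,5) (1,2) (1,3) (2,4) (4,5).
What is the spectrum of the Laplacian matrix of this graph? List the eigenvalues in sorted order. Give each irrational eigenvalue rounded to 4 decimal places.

With the vertex order [0, 1, 2, 3, 4, 5], the degrees are [1, 2, 2, 1, 2, 2], giving D = diag(1, 2, 2, 1, 2, 2) and L = D - A. The multiplicity of 0 as a Laplacian eigenvalue equals the number of connected components. There is one zero in the spectrum, matching the 1 component. The eigenvalues sum to 10, which equals trace(L) = 2|E|.

[0, 0.2679, 1, 2, 3, 3.7321]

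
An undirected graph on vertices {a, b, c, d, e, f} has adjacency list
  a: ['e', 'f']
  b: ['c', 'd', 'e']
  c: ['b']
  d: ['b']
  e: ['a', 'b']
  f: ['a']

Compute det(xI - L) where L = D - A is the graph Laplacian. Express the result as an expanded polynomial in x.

Reading degrees in the order [a, b, c, d, e, f] gives [2, 3, 1, 1, 2, 1]; set D = diag(2, 3, 1, 1, 2, 1) and form L = D - A. Computing det(xI - L) by cofactor expansion (or equivalently via sum-over-permutations) gives x^6 - 10x^5 + 35x^4 - 52x^3 + 32x^2 - 6x. The coefficient of x^5 equals -trace(L) = -10, matching the sum of degrees. There is one zero in the spectrum, matching the 1 component. By the matrix-tree theorem the graph has (1/6) * product of the nonzero eigenvalues = 1 spanning tree.

x^6 - 10x^5 + 35x^4 - 52x^3 + 32x^2 - 6x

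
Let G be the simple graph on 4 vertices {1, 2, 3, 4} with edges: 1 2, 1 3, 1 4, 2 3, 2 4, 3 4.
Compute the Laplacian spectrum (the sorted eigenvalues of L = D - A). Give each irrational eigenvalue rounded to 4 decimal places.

[0, 4, 4, 4]

Each diagonal entry of L is the vertex degree and each off-diagonal entry is -1 where an edge is present, 0 otherwise; in the order [1, 2, 3, 4] the diagonal is [3, 3, 3, 3]. L is symmetric positive semidefinite, so every eigenvalue is real and nonnegative. The eigenvalues sum to 12, which equals trace(L) = 2|E|. There is one zero in the spectrum, matching the 1 component.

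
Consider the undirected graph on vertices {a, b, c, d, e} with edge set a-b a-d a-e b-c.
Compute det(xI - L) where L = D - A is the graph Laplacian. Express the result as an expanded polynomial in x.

x^5 - 8x^4 + 20x^3 - 18x^2 + 5x

With the vertex order [a, b, c, d, e], the degrees are [3, 2, 1, 1, 1], giving D = diag(3, 2, 1, 1, 1) and L = D - A. L has integer entries, so p(x) = det(xI - L) has integer coefficients. Expanding the determinant yields x^5 - 8x^4 + 20x^3 - 18x^2 + 5x. Since p(0) = det(-L) = 0, x divides p(x). The largest eigenvalue, 4.1701, is at most the vertex count 5.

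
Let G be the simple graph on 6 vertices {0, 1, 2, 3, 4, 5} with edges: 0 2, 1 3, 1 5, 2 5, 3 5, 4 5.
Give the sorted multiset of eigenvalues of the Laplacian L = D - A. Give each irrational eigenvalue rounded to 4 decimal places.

Reading degrees in the order [0, 1, 2, 3, 4, 5] gives [1, 2, 2, 2, 1, 4]; set D = diag(1, 2, 2, 2, 1, 4) and form L = D - A. L is symmetric positive semidefinite, so every eigenvalue is real and nonnegative. The eigenvalues sum to 12, which equals trace(L) = 2|E|. The largest eigenvalue, 5.0861, is at most the vertex count 6.

[0, 0.4859, 1, 2.4280, 3, 5.0861]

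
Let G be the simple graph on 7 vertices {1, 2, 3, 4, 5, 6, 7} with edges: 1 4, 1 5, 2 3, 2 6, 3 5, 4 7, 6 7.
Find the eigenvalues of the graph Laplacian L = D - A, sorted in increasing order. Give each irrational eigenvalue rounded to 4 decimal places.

Reading degrees in the order [1, 2, 3, 4, 5, 6, 7] gives [2, 2, 2, 2, 2, 2, 2]; set D = diag(2, 2, 2, 2, 2, 2, 2) and form L = D - A. L is symmetric positive semidefinite, so every eigenvalue is real and nonnegative. The eigenvalues sum to 14, which equals trace(L) = 2|E|.

[0, 0.7530, 0.7530, 2.4450, 2.4450, 3.8019, 3.8019]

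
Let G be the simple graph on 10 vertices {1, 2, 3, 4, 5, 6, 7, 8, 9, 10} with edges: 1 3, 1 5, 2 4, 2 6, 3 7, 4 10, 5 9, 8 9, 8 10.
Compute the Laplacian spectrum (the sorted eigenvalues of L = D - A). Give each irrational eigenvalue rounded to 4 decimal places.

[0, 0.0979, 0.3820, 0.8244, 1.3820, 2, 2.6180, 3.1756, 3.6180, 3.9021]

With the vertex order [1, 2, 3, 4, 5, 6, 7, 8, 9, 10], the degrees are [2, 2, 2, 2, 2, 1, 1, 2, 2, 2], giving D = diag(2, 2, 2, 2, 2, 1, 1, 2, 2, 2) and L = D - A. The multiplicity of 0 as a Laplacian eigenvalue equals the number of connected components. The eigenvalues sum to 18, which equals trace(L) = 2|E|. The largest eigenvalue, 3.9021, is at most the vertex count 10.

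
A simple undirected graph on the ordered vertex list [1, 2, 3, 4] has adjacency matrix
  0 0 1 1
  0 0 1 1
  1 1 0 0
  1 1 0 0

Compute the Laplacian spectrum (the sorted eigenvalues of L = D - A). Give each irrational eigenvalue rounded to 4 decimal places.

With the vertex order [1, 2, 3, 4], the degrees are [2, 2, 2, 2], giving D = diag(2, 2, 2, 2) and L = D - A. L is symmetric positive semidefinite, so every eigenvalue is real and nonnegative. By the matrix-tree theorem the graph has (1/4) * product of the nonzero eigenvalues = 4 spanning trees. The largest eigenvalue, 4, is at most the vertex count 4.

[0, 2, 2, 4]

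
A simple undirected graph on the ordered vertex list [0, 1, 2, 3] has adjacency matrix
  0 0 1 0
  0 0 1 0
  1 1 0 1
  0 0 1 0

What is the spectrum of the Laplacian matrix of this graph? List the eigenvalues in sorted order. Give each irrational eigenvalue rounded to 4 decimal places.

[0, 1, 1, 4]

Each diagonal entry of L is the vertex degree and each off-diagonal entry is -1 where an edge is present, 0 otherwise; in the order [0, 1, 2, 3] the diagonal is [1, 1, 3, 1]. L is symmetric positive semidefinite, so every eigenvalue is real and nonnegative. The single zero eigenvalue shows the graph is connected. By the matrix-tree theorem the graph has (1/4) * product of the nonzero eigenvalues = 1 spanning tree.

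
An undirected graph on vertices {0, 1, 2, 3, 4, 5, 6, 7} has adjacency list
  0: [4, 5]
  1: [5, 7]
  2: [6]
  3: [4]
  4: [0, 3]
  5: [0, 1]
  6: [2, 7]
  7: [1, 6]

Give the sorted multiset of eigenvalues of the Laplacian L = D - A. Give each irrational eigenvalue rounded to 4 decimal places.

[0, 0.1522, 0.5858, 1.2346, 2, 2.7654, 3.4142, 3.8478]

With the vertex order [0, 1, 2, 3, 4, 5, 6, 7], the degrees are [2, 2, 1, 1, 2, 2, 2, 2], giving D = diag(2, 2, 1, 1, 2, 2, 2, 2) and L = D - A. The multiplicity of 0 as a Laplacian eigenvalue equals the number of connected components. The single zero eigenvalue shows the graph is connected. The largest eigenvalue, 3.8478, is at most the vertex count 8.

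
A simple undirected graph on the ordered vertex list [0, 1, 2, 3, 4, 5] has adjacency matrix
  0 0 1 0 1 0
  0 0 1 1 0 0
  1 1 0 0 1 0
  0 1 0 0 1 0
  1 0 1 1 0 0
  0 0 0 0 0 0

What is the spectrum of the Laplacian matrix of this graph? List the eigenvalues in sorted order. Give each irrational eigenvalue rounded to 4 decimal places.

Reading degrees in the order [0, 1, 2, 3, 4, 5] gives [2, 2, 3, 2, 3, 0]; set D = diag(2, 2, 3, 2, 3, 0) and form L = D - A. L is symmetric positive semidefinite, so every eigenvalue is real and nonnegative. The 2 zero eigenvalues correspond to the 2 connected components. The eigenvalues sum to 12, which equals trace(L) = 2|E|. There are 2 zeros in the spectrum, matching the 2 components.

[0, 0, 1.3820, 2.3820, 3.6180, 4.6180]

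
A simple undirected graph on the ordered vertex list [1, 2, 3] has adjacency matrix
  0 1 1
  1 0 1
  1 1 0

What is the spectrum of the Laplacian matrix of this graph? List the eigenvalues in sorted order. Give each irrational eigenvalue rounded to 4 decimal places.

Each diagonal entry of L is the vertex degree and each off-diagonal entry is -1 where an edge is present, 0 otherwise; in the order [1, 2, 3] the diagonal is [2, 2, 2]. The multiplicity of 0 as a Laplacian eigenvalue equals the number of connected components.

[0, 3, 3]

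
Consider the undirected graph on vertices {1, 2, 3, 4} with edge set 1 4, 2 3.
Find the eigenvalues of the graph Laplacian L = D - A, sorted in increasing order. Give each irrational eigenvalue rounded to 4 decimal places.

[0, 0, 2, 2]

Reading degrees in the order [1, 2, 3, 4] gives [1, 1, 1, 1]; set D = diag(1, 1, 1, 1) and form L = D - A. Diagonalising L (or applying a numerical eigensolver to the 4x4 matrix) gives the spectrum above. The 2 zero eigenvalues correspond to the 2 connected components. The eigenvalues sum to 4, which equals trace(L) = 2|E|. The largest eigenvalue, 2, is at most the vertex count 4.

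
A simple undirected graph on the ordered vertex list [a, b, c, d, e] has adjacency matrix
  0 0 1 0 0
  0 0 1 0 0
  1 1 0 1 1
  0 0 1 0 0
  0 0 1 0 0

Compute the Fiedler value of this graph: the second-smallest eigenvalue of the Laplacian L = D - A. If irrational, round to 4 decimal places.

Each diagonal entry of L is the vertex degree and each off-diagonal entry is -1 where an edge is present, 0 otherwise; in the order [a, b, c, d, e] the diagonal is [1, 1, 4, 1, 1]. The smallest Laplacian eigenvalue is always 0. The next one, lambda_2 = 1, measures how hard the graph is to disconnect: larger values mean better connectivity.

1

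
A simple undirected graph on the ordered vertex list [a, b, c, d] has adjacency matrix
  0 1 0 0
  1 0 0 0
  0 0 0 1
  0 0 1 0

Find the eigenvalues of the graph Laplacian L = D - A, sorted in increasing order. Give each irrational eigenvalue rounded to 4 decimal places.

[0, 0, 2, 2]

Reading degrees in the order [a, b, c, d] gives [1, 1, 1, 1]; set D = diag(1, 1, 1, 1) and form L = D - A. Since every row of L sums to 0, the all-ones vector is in the kernel and 0 is an eigenvalue. The 2 zero eigenvalues correspond to the 2 connected components. The eigenvalues sum to 4, which equals trace(L) = 2|E|.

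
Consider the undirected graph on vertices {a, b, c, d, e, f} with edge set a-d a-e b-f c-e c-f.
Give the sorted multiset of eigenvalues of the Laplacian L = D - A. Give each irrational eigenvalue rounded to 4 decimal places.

Each diagonal entry of L is the vertex degree and each off-diagonal entry is -1 where an edge is present, 0 otherwise; in the order [a, b, c, d, e, f] the diagonal is [2, 1, 2, 1, 2, 2]. L is symmetric positive semidefinite, so every eigenvalue is real and nonnegative. There is one zero in the spectrum, matching the 1 component.

[0, 0.2679, 1, 2, 3, 3.7321]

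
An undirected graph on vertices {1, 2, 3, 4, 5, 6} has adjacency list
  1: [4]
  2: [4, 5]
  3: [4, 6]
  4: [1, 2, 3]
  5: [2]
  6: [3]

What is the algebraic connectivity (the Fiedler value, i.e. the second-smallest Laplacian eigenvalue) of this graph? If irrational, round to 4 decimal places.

Reading degrees in the order [1, 2, 3, 4, 5, 6] gives [1, 2, 2, 3, 1, 1]; set D = diag(1, 2, 2, 3, 1, 1) and form L = D - A. The sorted Laplacian eigenvalues are [0, 0.3820, 0.6972, 2, 2.6180, 4.3028]; the algebraic connectivity is the second entry, 0.3820. There is one zero in the spectrum, matching the 1 component. By the matrix-tree theorem the graph has (1/6) * product of the nonzero eigenvalues = 1 spanning tree.

0.3820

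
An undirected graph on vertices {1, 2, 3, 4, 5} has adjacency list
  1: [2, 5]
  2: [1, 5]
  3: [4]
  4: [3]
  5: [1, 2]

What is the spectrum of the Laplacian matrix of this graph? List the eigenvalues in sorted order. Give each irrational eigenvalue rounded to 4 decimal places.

With the vertex order [1, 2, 3, 4, 5], the degrees are [2, 2, 1, 1, 2], giving D = diag(2, 2, 1, 1, 2) and L = D - A. Diagonalising L (or applying a numerical eigensolver to the 5x5 matrix) gives the spectrum above. The 2 zero eigenvalues correspond to the 2 connected components. There are 2 zeros in the spectrum, matching the 2 components. The eigenvalues sum to 8, which equals trace(L) = 2|E|.

[0, 0, 2, 3, 3]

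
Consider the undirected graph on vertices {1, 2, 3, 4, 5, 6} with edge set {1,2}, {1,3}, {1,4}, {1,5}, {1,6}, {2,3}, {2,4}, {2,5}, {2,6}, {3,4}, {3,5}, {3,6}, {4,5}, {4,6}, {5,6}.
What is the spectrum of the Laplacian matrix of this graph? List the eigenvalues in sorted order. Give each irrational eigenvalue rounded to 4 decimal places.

Each diagonal entry of L is the vertex degree and each off-diagonal entry is -1 where an edge is present, 0 otherwise; in the order [1, 2, 3, 4, 5, 6] the diagonal is [5, 5, 5, 5, 5, 5]. Diagonalising L (or applying a numerical eigensolver to the 6x6 matrix) gives the spectrum above. The single zero eigenvalue shows the graph is connected. By the matrix-tree theorem the graph has (1/6) * product of the nonzero eigenvalues = 1296 spanning trees. The largest eigenvalue, 6, is at most the vertex count 6.

[0, 6, 6, 6, 6, 6]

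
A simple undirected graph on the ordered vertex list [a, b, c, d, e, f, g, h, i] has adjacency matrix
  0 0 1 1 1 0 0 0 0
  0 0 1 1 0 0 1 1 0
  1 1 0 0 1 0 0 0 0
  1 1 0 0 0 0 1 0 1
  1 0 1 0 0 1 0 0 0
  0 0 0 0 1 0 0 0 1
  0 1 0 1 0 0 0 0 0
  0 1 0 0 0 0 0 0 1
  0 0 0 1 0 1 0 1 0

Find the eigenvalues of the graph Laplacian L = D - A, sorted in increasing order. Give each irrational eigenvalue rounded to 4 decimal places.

[0, 1.0475, 1.2679, 1.9342, 3, 3.7381, 4.3193, 4.7321, 5.9608]

Each diagonal entry of L is the vertex degree and each off-diagonal entry is -1 where an edge is present, 0 otherwise; in the order [a, b, c, d, e, f, g, h, i] the diagonal is [3, 4, 3, 4, 3, 2, 2, 2, 3]. The multiplicity of 0 as a Laplacian eigenvalue equals the number of connected components. The largest eigenvalue, 5.9608, is at most the vertex count 9. The eigenvalues sum to 26, which equals trace(L) = 2|E|.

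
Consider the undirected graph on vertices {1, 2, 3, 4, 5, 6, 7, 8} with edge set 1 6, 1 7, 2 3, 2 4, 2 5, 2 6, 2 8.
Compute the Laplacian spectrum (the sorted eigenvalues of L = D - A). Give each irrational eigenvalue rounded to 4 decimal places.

[0, 0.2774, 1, 1, 1, 1.5068, 3.1610, 6.0548]

Each diagonal entry of L is the vertex degree and each off-diagonal entry is -1 where an edge is present, 0 otherwise; in the order [1, 2, 3, 4, 5, 6, 7, 8] the diagonal is [2, 5, 1, 1, 1, 2, 1, 1]. The multiplicity of 0 as a Laplacian eigenvalue equals the number of connected components. There is one zero in the spectrum, matching the 1 component. By the matrix-tree theorem the graph has (1/8) * product of the nonzero eigenvalues = 1 spanning tree.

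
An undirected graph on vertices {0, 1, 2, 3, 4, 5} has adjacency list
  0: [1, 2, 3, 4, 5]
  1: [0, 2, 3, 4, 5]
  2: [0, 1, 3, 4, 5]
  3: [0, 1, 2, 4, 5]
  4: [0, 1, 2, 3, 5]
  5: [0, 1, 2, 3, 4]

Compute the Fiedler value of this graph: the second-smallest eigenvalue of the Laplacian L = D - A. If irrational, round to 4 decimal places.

6

With the vertex order [0, 1, 2, 3, 4, 5], the degrees are [5, 5, 5, 5, 5, 5], giving D = diag(5, 5, 5, 5, 5, 5) and L = D - A. Computing the eigenvalues of L and sorting gives [0, 6, 6, 6, 6, 6]. The Fiedler value lambda_2 = 6 is strictly positive, so the graph is connected.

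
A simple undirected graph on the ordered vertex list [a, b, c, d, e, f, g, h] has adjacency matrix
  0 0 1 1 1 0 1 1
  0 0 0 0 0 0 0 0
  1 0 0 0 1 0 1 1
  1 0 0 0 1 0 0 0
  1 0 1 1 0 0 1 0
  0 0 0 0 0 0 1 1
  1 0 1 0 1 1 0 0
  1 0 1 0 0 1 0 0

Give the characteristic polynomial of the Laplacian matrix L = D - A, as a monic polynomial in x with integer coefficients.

x^8 - 24x^7 + 231x^6 - 1134x^5 + 2972x^4 - 3908x^3 + 1988x^2

Reading degrees in the order [a, b, c, d, e, f, g, h] gives [5, 0, 4, 2, 4, 2, 4, 3]; set D = diag(5, 0, 4, 2, 4, 2, 4, 3) and form L = D - A. Computing det(xI - L) by cofactor expansion (or equivalently via sum-over-permutations) gives x^8 - 24x^7 + 231x^6 - 1134x^5 + 2972x^4 - 3908x^3 + 1988x^2. The constant term is 0 because L is singular (the all-ones vector lies in its kernel). There are 2 zeros in the spectrum, matching the 2 components.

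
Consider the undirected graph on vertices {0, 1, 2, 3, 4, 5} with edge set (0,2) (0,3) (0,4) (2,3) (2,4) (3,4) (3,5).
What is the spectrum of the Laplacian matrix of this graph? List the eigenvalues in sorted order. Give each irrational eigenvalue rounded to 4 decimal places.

[0, 0, 1, 4, 4, 5]

With the vertex order [0, 1, 2, 3, 4, 5], the degrees are [3, 0, 3, 4, 3, 1], giving D = diag(3, 0, 3, 4, 3, 1) and L = D - A. Diagonalising L (or applying a numerical eigensolver to the 6x6 matrix) gives the spectrum above. The 2 zero eigenvalues correspond to the 2 connected components.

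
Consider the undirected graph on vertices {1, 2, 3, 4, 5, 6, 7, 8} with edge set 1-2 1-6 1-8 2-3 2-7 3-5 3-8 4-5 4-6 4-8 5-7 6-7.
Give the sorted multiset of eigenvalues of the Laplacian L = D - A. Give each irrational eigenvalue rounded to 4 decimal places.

[0, 2, 2, 2, 4, 4, 4, 6]

Each diagonal entry of L is the vertex degree and each off-diagonal entry is -1 where an edge is present, 0 otherwise; in the order [1, 2, 3, 4, 5, 6, 7, 8] the diagonal is [3, 3, 3, 3, 3, 3, 3, 3]. Since every row of L sums to 0, the all-ones vector is in the kernel and 0 is an eigenvalue. The single zero eigenvalue shows the graph is connected. The eigenvalues sum to 24, which equals trace(L) = 2|E|.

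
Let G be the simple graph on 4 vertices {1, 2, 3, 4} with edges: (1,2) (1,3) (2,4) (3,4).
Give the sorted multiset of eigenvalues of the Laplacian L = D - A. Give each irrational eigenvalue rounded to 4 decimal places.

With the vertex order [1, 2, 3, 4], the degrees are [2, 2, 2, 2], giving D = diag(2, 2, 2, 2) and L = D - A. Diagonalising L (or applying a numerical eigensolver to the 4x4 matrix) gives the spectrum above. The single zero eigenvalue shows the graph is connected. The eigenvalues sum to 8, which equals trace(L) = 2|E|.

[0, 2, 2, 4]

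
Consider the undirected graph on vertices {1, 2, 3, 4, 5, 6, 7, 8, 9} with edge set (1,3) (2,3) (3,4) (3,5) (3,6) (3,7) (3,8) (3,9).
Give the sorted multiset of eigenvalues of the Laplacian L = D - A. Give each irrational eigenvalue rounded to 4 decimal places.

[0, 1, 1, 1, 1, 1, 1, 1, 9]

Reading degrees in the order [1, 2, 3, 4, 5, 6, 7, 8, 9] gives [1, 1, 8, 1, 1, 1, 1, 1, 1]; set D = diag(1, 1, 8, 1, 1, 1, 1, 1, 1) and form L = D - A. Since every row of L sums to 0, the all-ones vector is in the kernel and 0 is an eigenvalue. The single zero eigenvalue shows the graph is connected. By the matrix-tree theorem the graph has (1/9) * product of the nonzero eigenvalues = 1 spanning tree.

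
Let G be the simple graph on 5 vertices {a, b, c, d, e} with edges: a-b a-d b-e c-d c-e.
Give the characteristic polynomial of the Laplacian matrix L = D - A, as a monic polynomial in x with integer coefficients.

Each diagonal entry of L is the vertex degree and each off-diagonal entry is -1 where an edge is present, 0 otherwise; in the order [a, b, c, d, e] the diagonal is [2, 2, 2, 2, 2]. Computing det(xI - L) by cofactor expansion (or equivalently via sum-over-permutations) gives x^5 - 10x^4 + 35x^3 - 50x^2 + 25x. The coefficient of x^4 equals -trace(L) = -10, matching the sum of degrees. The largest eigenvalue, 3.6180, is at most the vertex count 5.

x^5 - 10x^4 + 35x^3 - 50x^2 + 25x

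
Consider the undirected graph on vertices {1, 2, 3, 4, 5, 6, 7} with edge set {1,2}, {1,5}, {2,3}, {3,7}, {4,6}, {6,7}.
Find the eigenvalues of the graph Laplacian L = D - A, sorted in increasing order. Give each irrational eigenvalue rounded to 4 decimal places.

Reading degrees in the order [1, 2, 3, 4, 5, 6, 7] gives [2, 2, 2, 1, 1, 2, 2]; set D = diag(2, 2, 2, 1, 1, 2, 2) and form L = D - A. Since every row of L sums to 0, the all-ones vector is in the kernel and 0 is an eigenvalue. The single zero eigenvalue shows the graph is connected. The largest eigenvalue, 3.8019, is at most the vertex count 7. The eigenvalues sum to 12, which equals trace(L) = 2|E|.

[0, 0.1981, 0.7530, 1.5550, 2.4450, 3.2470, 3.8019]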